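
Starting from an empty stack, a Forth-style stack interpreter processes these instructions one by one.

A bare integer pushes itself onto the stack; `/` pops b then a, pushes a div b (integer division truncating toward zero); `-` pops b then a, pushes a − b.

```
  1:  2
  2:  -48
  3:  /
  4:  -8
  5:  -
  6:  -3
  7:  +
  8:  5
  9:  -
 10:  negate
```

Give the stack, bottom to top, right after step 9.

2    [2]
-48  [2, -48]
/    [0]
-8   [0, -8]
-    [8]
-3   [8, -3]
+    [5]
5    [5, 5]
-    [0]

[0]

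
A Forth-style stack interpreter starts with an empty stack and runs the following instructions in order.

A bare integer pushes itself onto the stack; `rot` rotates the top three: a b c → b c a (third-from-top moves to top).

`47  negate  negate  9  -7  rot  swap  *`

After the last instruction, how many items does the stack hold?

2

47     → 47
negate → -47
negate → 47
9      → 47 9
-7     → 47 9 -7
rot    → 9 -7 47
swap   → 9 47 -7
*      → 9 -329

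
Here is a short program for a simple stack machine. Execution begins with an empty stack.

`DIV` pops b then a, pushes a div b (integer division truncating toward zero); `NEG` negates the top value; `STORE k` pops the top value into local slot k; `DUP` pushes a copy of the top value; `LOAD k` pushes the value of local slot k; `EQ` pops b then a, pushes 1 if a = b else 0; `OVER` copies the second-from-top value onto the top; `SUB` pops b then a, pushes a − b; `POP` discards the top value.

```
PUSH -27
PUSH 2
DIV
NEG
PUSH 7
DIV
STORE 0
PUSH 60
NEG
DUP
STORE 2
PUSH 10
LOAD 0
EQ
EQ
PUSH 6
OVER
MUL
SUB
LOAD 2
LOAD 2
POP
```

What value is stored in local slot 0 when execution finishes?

1

PUSH -27 → -27
PUSH 2   → -27 2
DIV      → -13
NEG      → 13
PUSH 7   → 13 7
DIV      → 1
STORE 0  → (empty)
PUSH 60  → 60
NEG      → -60
DUP      → -60 -60
STORE 2  → -60
PUSH 10  → -60 10
LOAD 0   → -60 10 1
EQ       → -60 0
EQ       → 0
PUSH 6   → 0 6
OVER     → 0 6 0
MUL      → 0 0
SUB      → 0
LOAD 2   → 0 -60
LOAD 2   → 0 -60 -60
POP      → 0 -60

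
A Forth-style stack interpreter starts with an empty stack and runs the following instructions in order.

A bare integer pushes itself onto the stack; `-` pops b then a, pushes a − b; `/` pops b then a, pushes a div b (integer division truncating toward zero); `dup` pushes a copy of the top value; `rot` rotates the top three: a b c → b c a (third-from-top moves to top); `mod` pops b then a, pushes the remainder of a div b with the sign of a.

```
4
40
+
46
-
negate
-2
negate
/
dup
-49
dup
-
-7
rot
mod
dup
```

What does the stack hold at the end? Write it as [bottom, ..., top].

[1, 0, 0, 0]

4      -> 4
40     -> 4 40
+      -> 44
46     -> 44 46
-      -> -2
negate -> 2
-2     -> 2 -2
negate -> 2 2
/      -> 1
dup    -> 1 1
-49    -> 1 1 -49
dup    -> 1 1 -49 -49
-      -> 1 1 0
-7     -> 1 1 0 -7
rot    -> 1 0 -7 1
mod    -> 1 0 0
dup    -> 1 0 0 0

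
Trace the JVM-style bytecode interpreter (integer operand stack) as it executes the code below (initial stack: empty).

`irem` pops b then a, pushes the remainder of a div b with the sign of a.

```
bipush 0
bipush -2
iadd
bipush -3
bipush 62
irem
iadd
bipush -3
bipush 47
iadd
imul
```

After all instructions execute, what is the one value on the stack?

-220

bipush 0   [0]
bipush -2  [0, -2]
iadd       [-2]
bipush -3  [-2, -3]
bipush 62  [-2, -3, 62]
irem       [-2, -3]
iadd       [-5]
bipush -3  [-5, -3]
bipush 47  [-5, -3, 47]
iadd       [-5, 44]
imul       [-220]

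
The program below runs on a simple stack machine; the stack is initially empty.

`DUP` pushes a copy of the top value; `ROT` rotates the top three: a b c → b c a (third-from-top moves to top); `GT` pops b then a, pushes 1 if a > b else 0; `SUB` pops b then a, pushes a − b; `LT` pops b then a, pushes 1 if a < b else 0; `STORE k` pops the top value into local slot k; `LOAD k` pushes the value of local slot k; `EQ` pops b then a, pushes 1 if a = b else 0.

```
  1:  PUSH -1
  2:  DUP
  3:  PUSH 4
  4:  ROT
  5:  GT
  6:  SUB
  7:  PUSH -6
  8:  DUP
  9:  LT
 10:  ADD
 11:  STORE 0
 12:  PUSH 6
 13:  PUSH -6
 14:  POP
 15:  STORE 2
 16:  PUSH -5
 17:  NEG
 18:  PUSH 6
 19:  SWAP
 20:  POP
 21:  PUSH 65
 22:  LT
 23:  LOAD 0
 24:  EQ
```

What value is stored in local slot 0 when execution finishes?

-2

PUSH -1 -> [-1]
DUP     -> [-1, -1]
PUSH 4  -> [-1, -1, 4]
ROT     -> [-1, 4, -1]
GT      -> [-1, 1]
SUB     -> [-2]
PUSH -6 -> [-2, -6]
DUP     -> [-2, -6, -6]
LT      -> [-2, 0]
ADD     -> [-2]
STORE 0 -> []
PUSH 6  -> [6]
PUSH -6 -> [6, -6]
POP     -> [6]
STORE 2 -> []
PUSH -5 -> [-5]
NEG     -> [5]
PUSH 6  -> [5, 6]
SWAP    -> [6, 5]
POP     -> [6]
PUSH 65 -> [6, 65]
LT      -> [1]
LOAD 0  -> [1, -2]
EQ      -> [0]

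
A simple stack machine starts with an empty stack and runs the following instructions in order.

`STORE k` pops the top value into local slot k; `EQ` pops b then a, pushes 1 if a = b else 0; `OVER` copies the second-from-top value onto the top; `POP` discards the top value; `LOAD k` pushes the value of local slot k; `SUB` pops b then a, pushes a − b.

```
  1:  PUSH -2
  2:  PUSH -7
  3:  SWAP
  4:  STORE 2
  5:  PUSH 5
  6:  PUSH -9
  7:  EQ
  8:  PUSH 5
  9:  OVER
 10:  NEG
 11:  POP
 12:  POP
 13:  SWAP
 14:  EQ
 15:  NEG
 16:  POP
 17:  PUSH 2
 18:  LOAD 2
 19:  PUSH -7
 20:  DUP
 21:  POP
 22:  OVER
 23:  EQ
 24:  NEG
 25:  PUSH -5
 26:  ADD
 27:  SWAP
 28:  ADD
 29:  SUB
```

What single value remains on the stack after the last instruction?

9

PUSH -2  [-2]
PUSH -7  [-2, -7]
SWAP     [-7, -2]
STORE 2  [-7]
PUSH 5   [-7, 5]
PUSH -9  [-7, 5, -9]
EQ       [-7, 0]
PUSH 5   [-7, 0, 5]
OVER     [-7, 0, 5, 0]
NEG      [-7, 0, 5, 0]
POP      [-7, 0, 5]
POP      [-7, 0]
SWAP     [0, -7]
EQ       [0]
NEG      [0]
POP      []
PUSH 2   [2]
LOAD 2   [2, -2]
PUSH -7  [2, -2, -7]
DUP      [2, -2, -7, -7]
POP      [2, -2, -7]
OVER     [2, -2, -7, -2]
EQ       [2, -2, 0]
NEG      [2, -2, 0]
PUSH -5  [2, -2, 0, -5]
ADD      [2, -2, -5]
SWAP     [2, -5, -2]
ADD      [2, -7]
SUB      [9]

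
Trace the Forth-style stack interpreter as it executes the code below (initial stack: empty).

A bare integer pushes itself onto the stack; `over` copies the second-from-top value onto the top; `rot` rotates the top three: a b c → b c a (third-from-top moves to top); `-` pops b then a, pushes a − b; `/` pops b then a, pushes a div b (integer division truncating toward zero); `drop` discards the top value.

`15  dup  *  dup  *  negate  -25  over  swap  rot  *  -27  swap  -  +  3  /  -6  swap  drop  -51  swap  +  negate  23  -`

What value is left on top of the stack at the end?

34

15      15
dup     15 15
*       225
dup     225 225
*       50625
negate  -50625
-25     -50625 -25
over    -50625 -25 -50625
swap    -50625 -50625 -25
rot     -50625 -25 -50625
*       -50625 1265625
-27     -50625 1265625 -27
swap    -50625 -27 1265625
-       -50625 -1265652
+       -1316277
3       -1316277 3
/       -438759
-6      -438759 -6
swap    -6 -438759
drop    -6
-51     -6 -51
swap    -51 -6
+       -57
negate  57
23      57 23
-       34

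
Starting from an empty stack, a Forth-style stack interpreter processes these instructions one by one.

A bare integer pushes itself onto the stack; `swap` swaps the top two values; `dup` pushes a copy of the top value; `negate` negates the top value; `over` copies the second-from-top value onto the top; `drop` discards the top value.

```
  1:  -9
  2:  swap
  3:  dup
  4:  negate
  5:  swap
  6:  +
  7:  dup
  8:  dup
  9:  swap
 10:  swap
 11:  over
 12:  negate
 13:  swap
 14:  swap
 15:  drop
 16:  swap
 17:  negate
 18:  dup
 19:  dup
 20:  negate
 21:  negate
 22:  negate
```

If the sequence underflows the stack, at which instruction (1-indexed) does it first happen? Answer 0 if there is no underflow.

2

-9 : -9
swap  — needs 2 operands, stack has 1 → underflow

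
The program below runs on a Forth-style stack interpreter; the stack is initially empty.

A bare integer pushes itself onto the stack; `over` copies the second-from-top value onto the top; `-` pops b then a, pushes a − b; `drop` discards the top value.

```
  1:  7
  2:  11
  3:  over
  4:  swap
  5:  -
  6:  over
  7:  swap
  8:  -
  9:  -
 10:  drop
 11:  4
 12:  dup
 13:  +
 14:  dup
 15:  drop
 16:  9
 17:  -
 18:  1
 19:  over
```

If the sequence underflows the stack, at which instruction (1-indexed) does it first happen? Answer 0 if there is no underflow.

0

7     7
11    7 11
over  7 11 7
swap  7 7 11
-     7 -4
over  7 -4 7
swap  7 7 -4
-     7 11
-     -4
drop  (empty)
4     4
dup   4 4
+     8
dup   8 8
drop  8
9     8 9
-     -1
1     -1 1
over  -1 1 -1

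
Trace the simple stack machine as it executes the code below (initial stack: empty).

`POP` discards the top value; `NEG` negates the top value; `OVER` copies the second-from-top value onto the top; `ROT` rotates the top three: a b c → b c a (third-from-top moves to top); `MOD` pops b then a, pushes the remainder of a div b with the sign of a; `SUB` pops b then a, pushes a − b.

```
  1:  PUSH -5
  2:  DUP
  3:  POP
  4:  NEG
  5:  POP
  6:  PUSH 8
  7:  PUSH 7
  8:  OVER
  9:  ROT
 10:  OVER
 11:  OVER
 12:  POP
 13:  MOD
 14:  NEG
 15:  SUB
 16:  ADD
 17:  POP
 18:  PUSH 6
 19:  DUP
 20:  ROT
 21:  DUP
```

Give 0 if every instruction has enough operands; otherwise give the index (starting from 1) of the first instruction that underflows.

PUSH -5 : -5
DUP     : -5 -5
POP     : -5
NEG     : 5
POP     : (empty)
PUSH 8  : 8
PUSH 7  : 8 7
OVER    : 8 7 8
ROT     : 7 8 8
OVER    : 7 8 8 8
OVER    : 7 8 8 8 8
POP     : 7 8 8 8
MOD     : 7 8 0
NEG     : 7 8 0
SUB     : 7 8
ADD     : 15
POP     : (empty)
PUSH 6  : 6
DUP     : 6 6
ROT  — needs 3 operands, stack has 2 → underflow

20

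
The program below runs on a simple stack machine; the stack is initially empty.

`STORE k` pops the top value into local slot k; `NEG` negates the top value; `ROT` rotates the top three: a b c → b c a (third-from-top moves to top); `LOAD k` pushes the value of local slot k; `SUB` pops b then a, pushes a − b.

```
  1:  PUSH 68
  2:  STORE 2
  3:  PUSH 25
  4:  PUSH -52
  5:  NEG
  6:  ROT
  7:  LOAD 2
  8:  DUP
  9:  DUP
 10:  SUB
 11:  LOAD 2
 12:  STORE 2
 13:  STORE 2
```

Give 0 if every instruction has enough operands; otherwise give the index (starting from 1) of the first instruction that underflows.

PUSH 68  → 68
STORE 2  → (empty)
PUSH 25  → 25
PUSH -52 → 25 -52
NEG      → 25 52
ROT  — needs 3 operands, stack has 2 → underflow

6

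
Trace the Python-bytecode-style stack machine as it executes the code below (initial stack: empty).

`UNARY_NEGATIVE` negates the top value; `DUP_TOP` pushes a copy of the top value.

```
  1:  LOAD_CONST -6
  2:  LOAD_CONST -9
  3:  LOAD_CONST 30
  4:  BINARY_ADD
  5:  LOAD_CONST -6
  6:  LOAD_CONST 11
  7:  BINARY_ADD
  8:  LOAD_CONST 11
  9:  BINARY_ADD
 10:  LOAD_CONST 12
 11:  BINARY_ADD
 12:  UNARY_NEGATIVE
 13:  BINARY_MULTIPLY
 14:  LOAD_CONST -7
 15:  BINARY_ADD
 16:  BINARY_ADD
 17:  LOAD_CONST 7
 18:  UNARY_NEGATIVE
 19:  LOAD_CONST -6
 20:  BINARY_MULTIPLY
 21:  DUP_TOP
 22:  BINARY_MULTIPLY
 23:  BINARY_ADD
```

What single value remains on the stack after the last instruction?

LOAD_CONST -6   → -6
LOAD_CONST -9   → -6 -9
LOAD_CONST 30   → -6 -9 30
BINARY_ADD      → -6 21
LOAD_CONST -6   → -6 21 -6
LOAD_CONST 11   → -6 21 -6 11
BINARY_ADD      → -6 21 5
LOAD_CONST 11   → -6 21 5 11
BINARY_ADD      → -6 21 16
LOAD_CONST 12   → -6 21 16 12
BINARY_ADD      → -6 21 28
UNARY_NEGATIVE  → -6 21 -28
BINARY_MULTIPLY → -6 -588
LOAD_CONST -7   → -6 -588 -7
BINARY_ADD      → -6 -595
BINARY_ADD      → -601
LOAD_CONST 7    → -601 7
UNARY_NEGATIVE  → -601 -7
LOAD_CONST -6   → -601 -7 -6
BINARY_MULTIPLY → -601 42
DUP_TOP         → -601 42 42
BINARY_MULTIPLY → -601 1764
BINARY_ADD      → 1163

1163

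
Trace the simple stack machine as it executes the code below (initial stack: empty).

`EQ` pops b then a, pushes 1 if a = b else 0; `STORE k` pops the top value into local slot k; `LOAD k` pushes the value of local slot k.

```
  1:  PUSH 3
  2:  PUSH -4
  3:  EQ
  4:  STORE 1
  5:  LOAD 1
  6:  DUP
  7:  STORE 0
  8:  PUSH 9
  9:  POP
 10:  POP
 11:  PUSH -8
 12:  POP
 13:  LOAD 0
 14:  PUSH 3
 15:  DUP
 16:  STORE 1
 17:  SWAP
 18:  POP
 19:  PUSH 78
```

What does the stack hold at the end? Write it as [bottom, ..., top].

PUSH 3  : 3
PUSH -4 : 3 -4
EQ      : 0
STORE 1 : (empty)
LOAD 1  : 0
DUP     : 0 0
STORE 0 : 0
PUSH 9  : 0 9
POP     : 0
POP     : (empty)
PUSH -8 : -8
POP     : (empty)
LOAD 0  : 0
PUSH 3  : 0 3
DUP     : 0 3 3
STORE 1 : 0 3
SWAP    : 3 0
POP     : 3
PUSH 78 : 3 78

[3, 78]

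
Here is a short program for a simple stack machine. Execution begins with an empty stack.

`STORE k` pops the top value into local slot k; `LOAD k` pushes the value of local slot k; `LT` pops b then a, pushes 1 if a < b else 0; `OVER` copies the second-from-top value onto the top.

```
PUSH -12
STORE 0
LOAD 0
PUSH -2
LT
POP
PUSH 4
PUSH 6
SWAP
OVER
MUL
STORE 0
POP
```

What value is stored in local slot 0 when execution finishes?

24

PUSH -12  [-12]
STORE 0   []
LOAD 0    [-12]
PUSH -2   [-12, -2]
LT        [1]
POP       []
PUSH 4    [4]
PUSH 6    [4, 6]
SWAP      [6, 4]
OVER      [6, 4, 6]
MUL       [6, 24]
STORE 0   [6]
POP       []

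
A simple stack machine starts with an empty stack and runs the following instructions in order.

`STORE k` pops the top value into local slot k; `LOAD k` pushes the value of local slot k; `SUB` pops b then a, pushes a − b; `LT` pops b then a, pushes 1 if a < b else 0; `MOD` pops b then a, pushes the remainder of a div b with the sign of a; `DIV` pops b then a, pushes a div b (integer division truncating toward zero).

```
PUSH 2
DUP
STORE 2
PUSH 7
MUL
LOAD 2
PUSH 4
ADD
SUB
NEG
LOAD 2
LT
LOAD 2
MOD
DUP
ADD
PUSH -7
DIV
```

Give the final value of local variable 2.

PUSH 2  -> 2
DUP     -> 2 2
STORE 2 -> 2
PUSH 7  -> 2 7
MUL     -> 14
LOAD 2  -> 14 2
PUSH 4  -> 14 2 4
ADD     -> 14 6
SUB     -> 8
NEG     -> -8
LOAD 2  -> -8 2
LT      -> 1
LOAD 2  -> 1 2
MOD     -> 1
DUP     -> 1 1
ADD     -> 2
PUSH -7 -> 2 -7
DIV     -> 0

2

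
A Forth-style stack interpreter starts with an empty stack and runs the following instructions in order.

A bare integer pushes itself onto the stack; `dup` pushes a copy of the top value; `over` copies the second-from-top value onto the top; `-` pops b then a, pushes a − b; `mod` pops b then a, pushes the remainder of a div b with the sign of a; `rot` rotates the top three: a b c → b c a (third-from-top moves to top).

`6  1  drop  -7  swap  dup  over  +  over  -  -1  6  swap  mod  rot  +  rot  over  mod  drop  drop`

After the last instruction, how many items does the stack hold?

1

6    -> [6]
1    -> [6, 1]
drop -> [6]
-7   -> [6, -7]
swap -> [-7, 6]
dup  -> [-7, 6, 6]
over -> [-7, 6, 6, 6]
+    -> [-7, 6, 12]
over -> [-7, 6, 12, 6]
-    -> [-7, 6, 6]
-1   -> [-7, 6, 6, -1]
6    -> [-7, 6, 6, -1, 6]
swap -> [-7, 6, 6, 6, -1]
mod  -> [-7, 6, 6, 0]
rot  -> [-7, 6, 0, 6]
+    -> [-7, 6, 6]
rot  -> [6, 6, -7]
over -> [6, 6, -7, 6]
mod  -> [6, 6, -1]
drop -> [6, 6]
drop -> [6]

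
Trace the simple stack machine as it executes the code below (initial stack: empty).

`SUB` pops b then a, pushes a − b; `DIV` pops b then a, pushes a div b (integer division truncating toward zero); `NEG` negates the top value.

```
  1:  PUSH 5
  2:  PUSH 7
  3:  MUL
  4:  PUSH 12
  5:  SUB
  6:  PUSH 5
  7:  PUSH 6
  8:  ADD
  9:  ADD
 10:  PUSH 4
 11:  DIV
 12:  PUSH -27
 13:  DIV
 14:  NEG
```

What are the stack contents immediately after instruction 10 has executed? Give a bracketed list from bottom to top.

PUSH 5  -> [5]
PUSH 7  -> [5, 7]
MUL     -> [35]
PUSH 12 -> [35, 12]
SUB     -> [23]
PUSH 5  -> [23, 5]
PUSH 6  -> [23, 5, 6]
ADD     -> [23, 11]
ADD     -> [34]
PUSH 4  -> [34, 4]

[34, 4]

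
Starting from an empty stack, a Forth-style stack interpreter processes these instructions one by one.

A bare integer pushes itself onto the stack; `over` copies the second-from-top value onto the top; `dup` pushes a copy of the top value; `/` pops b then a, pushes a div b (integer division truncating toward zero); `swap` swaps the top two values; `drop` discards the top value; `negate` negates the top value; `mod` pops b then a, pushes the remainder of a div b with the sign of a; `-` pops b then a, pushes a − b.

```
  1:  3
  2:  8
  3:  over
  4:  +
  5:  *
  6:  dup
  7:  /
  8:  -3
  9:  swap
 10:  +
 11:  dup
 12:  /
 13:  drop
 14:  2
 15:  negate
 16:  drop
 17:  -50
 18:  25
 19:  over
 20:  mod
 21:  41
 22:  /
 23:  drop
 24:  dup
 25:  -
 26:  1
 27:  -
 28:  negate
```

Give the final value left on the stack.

1

3       [3]
8       [3, 8]
over    [3, 8, 3]
+       [3, 11]
*       [33]
dup     [33, 33]
/       [1]
-3      [1, -3]
swap    [-3, 1]
+       [-2]
dup     [-2, -2]
/       [1]
drop    []
2       [2]
negate  [-2]
drop    []
-50     [-50]
25      [-50, 25]
over    [-50, 25, -50]
mod     [-50, 25]
41      [-50, 25, 41]
/       [-50, 0]
drop    [-50]
dup     [-50, -50]
-       [0]
1       [0, 1]
-       [-1]
negate  [1]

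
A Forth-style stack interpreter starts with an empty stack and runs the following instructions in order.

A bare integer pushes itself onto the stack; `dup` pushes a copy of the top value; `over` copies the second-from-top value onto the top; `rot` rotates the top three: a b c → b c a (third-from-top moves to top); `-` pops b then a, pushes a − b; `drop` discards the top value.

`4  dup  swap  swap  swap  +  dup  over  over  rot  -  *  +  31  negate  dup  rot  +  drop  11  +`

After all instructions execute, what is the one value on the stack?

-20

4      → 4
dup    → 4 4
swap   → 4 4
swap   → 4 4
swap   → 4 4
+      → 8
dup    → 8 8
over   → 8 8 8
over   → 8 8 8 8
rot    → 8 8 8 8
-      → 8 8 0
*      → 8 0
+      → 8
31     → 8 31
negate → 8 -31
dup    → 8 -31 -31
rot    → -31 -31 8
+      → -31 -23
drop   → -31
11     → -31 11
+      → -20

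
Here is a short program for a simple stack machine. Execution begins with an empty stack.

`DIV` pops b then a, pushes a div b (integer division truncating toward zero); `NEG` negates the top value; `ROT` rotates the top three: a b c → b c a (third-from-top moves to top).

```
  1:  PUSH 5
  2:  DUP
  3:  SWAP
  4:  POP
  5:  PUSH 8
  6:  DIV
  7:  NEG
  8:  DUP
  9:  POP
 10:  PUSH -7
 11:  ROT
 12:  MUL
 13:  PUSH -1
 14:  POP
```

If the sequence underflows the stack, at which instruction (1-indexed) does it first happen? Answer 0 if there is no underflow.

PUSH 5  : [5]
DUP     : [5, 5]
SWAP    : [5, 5]
POP     : [5]
PUSH 8  : [5, 8]
DIV     : [0]
NEG     : [0]
DUP     : [0, 0]
POP     : [0]
PUSH -7 : [0, -7]
ROT  — needs 3 operands, stack has 2 → underflow

11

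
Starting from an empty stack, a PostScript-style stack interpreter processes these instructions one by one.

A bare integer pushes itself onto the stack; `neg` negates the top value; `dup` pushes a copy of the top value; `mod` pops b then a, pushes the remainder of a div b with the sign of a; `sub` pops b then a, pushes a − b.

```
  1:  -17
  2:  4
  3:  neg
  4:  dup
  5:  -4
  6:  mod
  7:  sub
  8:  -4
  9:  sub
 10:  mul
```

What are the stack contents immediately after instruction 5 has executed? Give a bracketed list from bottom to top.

-17  [-17]
4    [-17, 4]
neg  [-17, -4]
dup  [-17, -4, -4]
-4   [-17, -4, -4, -4]

[-17, -4, -4, -4]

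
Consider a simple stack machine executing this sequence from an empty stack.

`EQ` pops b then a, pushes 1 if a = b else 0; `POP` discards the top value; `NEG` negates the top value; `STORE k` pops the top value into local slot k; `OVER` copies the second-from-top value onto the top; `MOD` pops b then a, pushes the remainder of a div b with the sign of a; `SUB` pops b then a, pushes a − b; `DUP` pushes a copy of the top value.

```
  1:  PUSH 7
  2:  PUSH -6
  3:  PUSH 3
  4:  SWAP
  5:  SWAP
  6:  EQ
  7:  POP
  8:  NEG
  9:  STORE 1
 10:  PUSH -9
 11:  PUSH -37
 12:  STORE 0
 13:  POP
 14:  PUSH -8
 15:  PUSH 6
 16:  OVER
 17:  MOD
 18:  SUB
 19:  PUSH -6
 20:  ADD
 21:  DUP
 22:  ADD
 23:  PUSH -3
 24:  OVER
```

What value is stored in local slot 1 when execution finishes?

PUSH 7   -> 7
PUSH -6  -> 7 -6
PUSH 3   -> 7 -6 3
SWAP     -> 7 3 -6
SWAP     -> 7 -6 3
EQ       -> 7 0
POP      -> 7
NEG      -> -7
STORE 1  -> (empty)
PUSH -9  -> -9
PUSH -37 -> -9 -37
STORE 0  -> -9
POP      -> (empty)
PUSH -8  -> -8
PUSH 6   -> -8 6
OVER     -> -8 6 -8
MOD      -> -8 6
SUB      -> -14
PUSH -6  -> -14 -6
ADD      -> -20
DUP      -> -20 -20
ADD      -> -40
PUSH -3  -> -40 -3
OVER     -> -40 -3 -40

-7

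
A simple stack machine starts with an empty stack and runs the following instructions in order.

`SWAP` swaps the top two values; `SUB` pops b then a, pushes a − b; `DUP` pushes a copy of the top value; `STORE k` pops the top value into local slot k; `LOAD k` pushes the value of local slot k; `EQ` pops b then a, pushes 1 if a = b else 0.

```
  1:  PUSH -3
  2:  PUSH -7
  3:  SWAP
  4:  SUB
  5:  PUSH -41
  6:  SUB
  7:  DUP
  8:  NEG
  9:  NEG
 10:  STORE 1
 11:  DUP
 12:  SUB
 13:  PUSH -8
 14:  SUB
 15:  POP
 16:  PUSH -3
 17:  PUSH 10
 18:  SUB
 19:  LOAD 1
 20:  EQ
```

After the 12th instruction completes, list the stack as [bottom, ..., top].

[0]

PUSH -3  -> [-3]
PUSH -7  -> [-3, -7]
SWAP     -> [-7, -3]
SUB      -> [-4]
PUSH -41 -> [-4, -41]
SUB      -> [37]
DUP      -> [37, 37]
NEG      -> [37, -37]
NEG      -> [37, 37]
STORE 1  -> [37]
DUP      -> [37, 37]
SUB      -> [0]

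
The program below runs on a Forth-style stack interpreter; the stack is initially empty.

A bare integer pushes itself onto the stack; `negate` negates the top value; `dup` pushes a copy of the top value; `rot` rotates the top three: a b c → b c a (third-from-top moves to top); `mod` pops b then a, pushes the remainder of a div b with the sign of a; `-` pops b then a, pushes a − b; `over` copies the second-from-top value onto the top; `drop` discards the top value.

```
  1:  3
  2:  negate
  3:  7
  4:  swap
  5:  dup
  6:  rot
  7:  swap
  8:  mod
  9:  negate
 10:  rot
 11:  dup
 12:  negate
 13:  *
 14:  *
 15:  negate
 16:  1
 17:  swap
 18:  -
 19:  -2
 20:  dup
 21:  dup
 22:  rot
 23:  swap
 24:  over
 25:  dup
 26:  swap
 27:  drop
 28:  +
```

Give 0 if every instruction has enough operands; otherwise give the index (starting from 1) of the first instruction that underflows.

3      -> 3
negate -> -3
7      -> -3 7
swap   -> 7 -3
dup    -> 7 -3 -3
rot    -> -3 -3 7
swap   -> -3 7 -3
mod    -> -3 1
negate -> -3 -1
rot  — needs 3 operands, stack has 2 → underflow

10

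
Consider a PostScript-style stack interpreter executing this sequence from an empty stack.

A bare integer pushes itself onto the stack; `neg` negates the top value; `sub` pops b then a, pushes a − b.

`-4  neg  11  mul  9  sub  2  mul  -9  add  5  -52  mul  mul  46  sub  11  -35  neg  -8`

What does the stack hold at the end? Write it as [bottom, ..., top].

[-15906, 11, 35, -8]

-4  : [-4]
neg : [4]
11  : [4, 11]
mul : [44]
9   : [44, 9]
sub : [35]
2   : [35, 2]
mul : [70]
-9  : [70, -9]
add : [61]
5   : [61, 5]
-52 : [61, 5, -52]
mul : [61, -260]
mul : [-15860]
46  : [-15860, 46]
sub : [-15906]
11  : [-15906, 11]
-35 : [-15906, 11, -35]
neg : [-15906, 11, 35]
-8  : [-15906, 11, 35, -8]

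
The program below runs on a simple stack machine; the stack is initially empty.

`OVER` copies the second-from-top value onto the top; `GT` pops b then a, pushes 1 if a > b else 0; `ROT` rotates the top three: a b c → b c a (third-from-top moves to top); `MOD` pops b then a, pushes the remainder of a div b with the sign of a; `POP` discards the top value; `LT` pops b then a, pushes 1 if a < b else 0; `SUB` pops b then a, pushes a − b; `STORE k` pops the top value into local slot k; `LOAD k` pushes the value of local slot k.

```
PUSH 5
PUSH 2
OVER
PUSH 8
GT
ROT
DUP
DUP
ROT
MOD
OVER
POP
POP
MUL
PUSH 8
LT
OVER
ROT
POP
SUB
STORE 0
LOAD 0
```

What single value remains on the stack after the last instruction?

PUSH 5  -> [5]
PUSH 2  -> [5, 2]
OVER    -> [5, 2, 5]
PUSH 8  -> [5, 2, 5, 8]
GT      -> [5, 2, 0]
ROT     -> [2, 0, 5]
DUP     -> [2, 0, 5, 5]
DUP     -> [2, 0, 5, 5, 5]
ROT     -> [2, 0, 5, 5, 5]
MOD     -> [2, 0, 5, 0]
OVER    -> [2, 0, 5, 0, 5]
POP     -> [2, 0, 5, 0]
POP     -> [2, 0, 5]
MUL     -> [2, 0]
PUSH 8  -> [2, 0, 8]
LT      -> [2, 1]
OVER    -> [2, 1, 2]
ROT     -> [1, 2, 2]
POP     -> [1, 2]
SUB     -> [-1]
STORE 0 -> []
LOAD 0  -> [-1]

-1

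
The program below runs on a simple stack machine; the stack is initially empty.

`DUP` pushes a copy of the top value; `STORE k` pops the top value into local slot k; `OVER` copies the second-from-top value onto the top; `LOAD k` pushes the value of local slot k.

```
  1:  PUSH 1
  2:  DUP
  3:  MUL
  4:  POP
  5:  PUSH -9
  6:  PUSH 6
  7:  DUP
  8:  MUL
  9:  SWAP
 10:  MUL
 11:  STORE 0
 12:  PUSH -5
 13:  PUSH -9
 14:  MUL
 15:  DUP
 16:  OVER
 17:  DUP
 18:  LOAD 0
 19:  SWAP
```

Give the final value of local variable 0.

-324

PUSH 1  → 1
DUP     → 1 1
MUL     → 1
POP     → (empty)
PUSH -9 → -9
PUSH 6  → -9 6
DUP     → -9 6 6
MUL     → -9 36
SWAP    → 36 -9
MUL     → -324
STORE 0 → (empty)
PUSH -5 → -5
PUSH -9 → -5 -9
MUL     → 45
DUP     → 45 45
OVER    → 45 45 45
DUP     → 45 45 45 45
LOAD 0  → 45 45 45 45 -324
SWAP    → 45 45 45 -324 45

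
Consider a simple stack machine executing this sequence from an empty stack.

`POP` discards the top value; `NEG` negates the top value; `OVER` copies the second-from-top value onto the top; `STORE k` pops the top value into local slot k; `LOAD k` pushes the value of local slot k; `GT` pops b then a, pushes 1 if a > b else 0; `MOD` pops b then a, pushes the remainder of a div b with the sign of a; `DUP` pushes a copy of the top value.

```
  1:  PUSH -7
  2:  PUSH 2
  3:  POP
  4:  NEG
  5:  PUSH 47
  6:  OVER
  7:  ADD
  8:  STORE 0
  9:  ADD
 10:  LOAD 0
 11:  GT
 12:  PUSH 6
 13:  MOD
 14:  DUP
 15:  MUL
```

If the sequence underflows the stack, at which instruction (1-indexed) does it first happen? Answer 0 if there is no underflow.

PUSH -7  -7
PUSH 2   -7 2
POP      -7
NEG      7
PUSH 47  7 47
OVER     7 47 7
ADD      7 54
STORE 0  7
ADD  — needs 2 operands, stack has 1 → underflow

9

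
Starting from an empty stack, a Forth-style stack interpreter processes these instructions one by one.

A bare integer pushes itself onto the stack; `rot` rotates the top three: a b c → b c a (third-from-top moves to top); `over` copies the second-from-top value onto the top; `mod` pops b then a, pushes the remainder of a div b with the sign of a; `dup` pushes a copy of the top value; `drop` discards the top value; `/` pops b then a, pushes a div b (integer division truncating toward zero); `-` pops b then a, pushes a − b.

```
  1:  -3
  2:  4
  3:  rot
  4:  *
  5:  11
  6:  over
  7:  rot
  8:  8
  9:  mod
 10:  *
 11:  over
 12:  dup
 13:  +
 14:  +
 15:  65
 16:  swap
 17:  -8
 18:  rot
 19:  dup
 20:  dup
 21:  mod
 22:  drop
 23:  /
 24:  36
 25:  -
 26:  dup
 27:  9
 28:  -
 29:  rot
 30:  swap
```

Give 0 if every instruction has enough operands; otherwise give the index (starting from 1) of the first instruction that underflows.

-3 → [-3]
4  → [-3, 4]
rot  — needs 3 operands, stack has 2 → underflow

3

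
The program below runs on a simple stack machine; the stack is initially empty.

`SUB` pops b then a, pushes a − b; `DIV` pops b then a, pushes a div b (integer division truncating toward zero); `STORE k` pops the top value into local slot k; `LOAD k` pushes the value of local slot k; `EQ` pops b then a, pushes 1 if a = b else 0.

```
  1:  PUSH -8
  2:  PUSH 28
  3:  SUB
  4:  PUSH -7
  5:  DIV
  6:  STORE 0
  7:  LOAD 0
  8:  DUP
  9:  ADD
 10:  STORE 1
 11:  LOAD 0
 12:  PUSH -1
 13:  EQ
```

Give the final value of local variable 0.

5

PUSH -8  -8
PUSH 28  -8 28
SUB      -36
PUSH -7  -36 -7
DIV      5
STORE 0  (empty)
LOAD 0   5
DUP      5 5
ADD      10
STORE 1  (empty)
LOAD 0   5
PUSH -1  5 -1
EQ       0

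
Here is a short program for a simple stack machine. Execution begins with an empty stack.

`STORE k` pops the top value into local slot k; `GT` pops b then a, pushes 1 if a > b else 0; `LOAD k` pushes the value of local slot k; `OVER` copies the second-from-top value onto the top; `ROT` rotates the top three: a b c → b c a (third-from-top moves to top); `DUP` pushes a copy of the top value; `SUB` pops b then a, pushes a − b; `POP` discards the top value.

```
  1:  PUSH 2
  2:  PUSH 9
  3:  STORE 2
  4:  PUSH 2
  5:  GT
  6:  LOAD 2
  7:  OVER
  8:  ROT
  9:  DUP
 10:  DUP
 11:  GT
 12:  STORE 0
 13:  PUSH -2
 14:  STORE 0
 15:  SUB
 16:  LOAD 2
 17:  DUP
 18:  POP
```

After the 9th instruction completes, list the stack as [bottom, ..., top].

PUSH 2   [2]
PUSH 9   [2, 9]
STORE 2  [2]
PUSH 2   [2, 2]
GT       [0]
LOAD 2   [0, 9]
OVER     [0, 9, 0]
ROT      [9, 0, 0]
DUP      [9, 0, 0, 0]

[9, 0, 0, 0]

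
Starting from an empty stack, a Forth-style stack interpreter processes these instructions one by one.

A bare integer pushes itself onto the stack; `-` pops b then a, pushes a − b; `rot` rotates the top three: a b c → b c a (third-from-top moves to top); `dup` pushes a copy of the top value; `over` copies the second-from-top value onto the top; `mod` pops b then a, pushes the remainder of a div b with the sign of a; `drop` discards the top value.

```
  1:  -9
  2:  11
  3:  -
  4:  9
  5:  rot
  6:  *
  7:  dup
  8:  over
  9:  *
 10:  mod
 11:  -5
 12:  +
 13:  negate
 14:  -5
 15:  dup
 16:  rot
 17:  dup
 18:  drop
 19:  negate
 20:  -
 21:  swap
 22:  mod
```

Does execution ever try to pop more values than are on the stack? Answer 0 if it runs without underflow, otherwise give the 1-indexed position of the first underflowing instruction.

-9 -> [-9]
11 -> [-9, 11]
-  -> [-20]
9  -> [-20, 9]
rot  — needs 3 operands, stack has 2 → underflow

5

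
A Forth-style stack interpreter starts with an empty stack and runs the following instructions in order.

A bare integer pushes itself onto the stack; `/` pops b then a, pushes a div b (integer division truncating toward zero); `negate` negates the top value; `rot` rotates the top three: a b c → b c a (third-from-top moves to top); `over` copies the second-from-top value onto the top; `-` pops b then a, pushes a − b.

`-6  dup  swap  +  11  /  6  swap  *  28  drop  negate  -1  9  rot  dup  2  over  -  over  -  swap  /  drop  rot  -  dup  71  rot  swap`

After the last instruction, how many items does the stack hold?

4

-6      -6
dup     -6 -6
swap    -6 -6
+       -12
11      -12 11
/       -1
6       -1 6
swap    6 -1
*       -6
28      -6 28
drop    -6
negate  6
-1      6 -1
9       6 -1 9
rot     -1 9 6
dup     -1 9 6 6
2       -1 9 6 6 2
over    -1 9 6 6 2 6
-       -1 9 6 6 -4
over    -1 9 6 6 -4 6
-       -1 9 6 6 -10
swap    -1 9 6 -10 6
/       -1 9 6 -1
drop    -1 9 6
rot     9 6 -1
-       9 7
dup     9 7 7
71      9 7 7 71
rot     9 7 71 7
swap    9 7 7 71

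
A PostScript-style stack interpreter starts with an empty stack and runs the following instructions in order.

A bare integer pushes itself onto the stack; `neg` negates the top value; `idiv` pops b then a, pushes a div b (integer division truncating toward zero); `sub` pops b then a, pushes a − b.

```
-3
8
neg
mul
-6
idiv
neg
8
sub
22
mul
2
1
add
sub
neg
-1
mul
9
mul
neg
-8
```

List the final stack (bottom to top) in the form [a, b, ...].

[819, -8]

-3    -3
8     -3 8
neg   -3 -8
mul   24
-6    24 -6
idiv  -4
neg   4
8     4 8
sub   -4
22    -4 22
mul   -88
2     -88 2
1     -88 2 1
add   -88 3
sub   -91
neg   91
-1    91 -1
mul   -91
9     -91 9
mul   -819
neg   819
-8    819 -8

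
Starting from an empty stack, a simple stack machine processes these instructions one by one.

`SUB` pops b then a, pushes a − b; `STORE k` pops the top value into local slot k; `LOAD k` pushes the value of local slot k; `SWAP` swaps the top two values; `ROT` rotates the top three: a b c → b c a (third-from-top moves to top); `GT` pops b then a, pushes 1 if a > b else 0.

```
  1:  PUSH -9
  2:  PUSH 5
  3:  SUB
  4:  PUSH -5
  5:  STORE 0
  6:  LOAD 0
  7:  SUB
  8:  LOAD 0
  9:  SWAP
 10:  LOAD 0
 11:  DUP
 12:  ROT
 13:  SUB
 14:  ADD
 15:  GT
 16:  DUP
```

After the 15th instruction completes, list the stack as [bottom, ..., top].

[0]

PUSH -9  [-9]
PUSH 5   [-9, 5]
SUB      [-14]
PUSH -5  [-14, -5]
STORE 0  [-14]
LOAD 0   [-14, -5]
SUB      [-9]
LOAD 0   [-9, -5]
SWAP     [-5, -9]
LOAD 0   [-5, -9, -5]
DUP      [-5, -9, -5, -5]
ROT      [-5, -5, -5, -9]
SUB      [-5, -5, 4]
ADD      [-5, -1]
GT       [0]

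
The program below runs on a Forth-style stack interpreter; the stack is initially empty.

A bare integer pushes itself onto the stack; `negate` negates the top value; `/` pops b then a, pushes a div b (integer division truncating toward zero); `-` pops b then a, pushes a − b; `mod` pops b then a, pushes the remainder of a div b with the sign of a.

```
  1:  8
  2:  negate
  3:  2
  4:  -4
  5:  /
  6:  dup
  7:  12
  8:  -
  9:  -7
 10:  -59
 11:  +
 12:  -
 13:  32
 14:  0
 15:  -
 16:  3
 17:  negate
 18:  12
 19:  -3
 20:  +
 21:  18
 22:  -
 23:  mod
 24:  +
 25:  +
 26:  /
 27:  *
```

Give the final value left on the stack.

8       [8]
negate  [-8]
2       [-8, 2]
-4      [-8, 2, -4]
/       [-8, 0]
dup     [-8, 0, 0]
12      [-8, 0, 0, 12]
-       [-8, 0, -12]
-7      [-8, 0, -12, -7]
-59     [-8, 0, -12, -7, -59]
+       [-8, 0, -12, -66]
-       [-8, 0, 54]
32      [-8, 0, 54, 32]
0       [-8, 0, 54, 32, 0]
-       [-8, 0, 54, 32]
3       [-8, 0, 54, 32, 3]
negate  [-8, 0, 54, 32, -3]
12      [-8, 0, 54, 32, -3, 12]
-3      [-8, 0, 54, 32, -3, 12, -3]
+       [-8, 0, 54, 32, -3, 9]
18      [-8, 0, 54, 32, -3, 9, 18]
-       [-8, 0, 54, 32, -3, -9]
mod     [-8, 0, 54, 32, -3]
+       [-8, 0, 54, 29]
+       [-8, 0, 83]
/       [-8, 0]
*       [0]

0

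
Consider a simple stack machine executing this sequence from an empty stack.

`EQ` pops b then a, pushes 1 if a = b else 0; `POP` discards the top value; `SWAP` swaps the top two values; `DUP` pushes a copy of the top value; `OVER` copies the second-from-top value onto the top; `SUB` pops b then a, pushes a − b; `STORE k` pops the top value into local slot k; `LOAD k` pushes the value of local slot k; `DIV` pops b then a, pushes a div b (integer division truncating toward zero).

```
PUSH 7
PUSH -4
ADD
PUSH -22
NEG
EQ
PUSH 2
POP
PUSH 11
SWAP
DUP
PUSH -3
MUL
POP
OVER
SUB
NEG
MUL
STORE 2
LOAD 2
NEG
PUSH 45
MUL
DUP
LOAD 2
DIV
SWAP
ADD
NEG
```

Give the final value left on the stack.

PUSH 7    [7]
PUSH -4   [7, -4]
ADD       [3]
PUSH -22  [3, -22]
NEG       [3, 22]
EQ        [0]
PUSH 2    [0, 2]
POP       [0]
PUSH 11   [0, 11]
SWAP      [11, 0]
DUP       [11, 0, 0]
PUSH -3   [11, 0, 0, -3]
MUL       [11, 0, 0]
POP       [11, 0]
OVER      [11, 0, 11]
SUB       [11, -11]
NEG       [11, 11]
MUL       [121]
STORE 2   []
LOAD 2    [121]
NEG       [-121]
PUSH 45   [-121, 45]
MUL       [-5445]
DUP       [-5445, -5445]
LOAD 2    [-5445, -5445, 121]
DIV       [-5445, -45]
SWAP      [-45, -5445]
ADD       [-5490]
NEG       [5490]

5490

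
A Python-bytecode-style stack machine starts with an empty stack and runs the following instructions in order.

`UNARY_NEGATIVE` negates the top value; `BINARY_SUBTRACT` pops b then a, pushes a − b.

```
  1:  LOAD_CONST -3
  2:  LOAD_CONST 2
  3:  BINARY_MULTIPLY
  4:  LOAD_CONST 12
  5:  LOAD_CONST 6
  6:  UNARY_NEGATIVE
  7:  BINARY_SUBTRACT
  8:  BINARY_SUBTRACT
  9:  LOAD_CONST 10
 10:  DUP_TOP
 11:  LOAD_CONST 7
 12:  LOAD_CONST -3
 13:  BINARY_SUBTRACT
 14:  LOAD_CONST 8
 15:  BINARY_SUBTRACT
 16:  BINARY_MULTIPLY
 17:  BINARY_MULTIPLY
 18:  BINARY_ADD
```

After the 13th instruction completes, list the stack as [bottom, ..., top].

[-24, 10, 10, 10]

LOAD_CONST -3    [-3]
LOAD_CONST 2     [-3, 2]
BINARY_MULTIPLY  [-6]
LOAD_CONST 12    [-6, 12]
LOAD_CONST 6     [-6, 12, 6]
UNARY_NEGATIVE   [-6, 12, -6]
BINARY_SUBTRACT  [-6, 18]
BINARY_SUBTRACT  [-24]
LOAD_CONST 10    [-24, 10]
DUP_TOP          [-24, 10, 10]
LOAD_CONST 7     [-24, 10, 10, 7]
LOAD_CONST -3    [-24, 10, 10, 7, -3]
BINARY_SUBTRACT  [-24, 10, 10, 10]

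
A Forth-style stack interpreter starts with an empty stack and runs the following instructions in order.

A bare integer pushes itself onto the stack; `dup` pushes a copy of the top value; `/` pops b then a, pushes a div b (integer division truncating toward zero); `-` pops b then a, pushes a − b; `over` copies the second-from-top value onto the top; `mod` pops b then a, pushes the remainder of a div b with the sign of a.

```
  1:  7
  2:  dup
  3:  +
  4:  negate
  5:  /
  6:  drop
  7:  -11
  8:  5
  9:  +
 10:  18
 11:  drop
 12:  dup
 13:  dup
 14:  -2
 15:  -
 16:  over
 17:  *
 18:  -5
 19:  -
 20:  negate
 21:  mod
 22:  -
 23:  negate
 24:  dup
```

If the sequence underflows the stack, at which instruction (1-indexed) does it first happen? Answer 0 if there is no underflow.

7       [7]
dup     [7, 7]
+       [14]
negate  [-14]
/  — needs 2 operands, stack has 1 → underflow

5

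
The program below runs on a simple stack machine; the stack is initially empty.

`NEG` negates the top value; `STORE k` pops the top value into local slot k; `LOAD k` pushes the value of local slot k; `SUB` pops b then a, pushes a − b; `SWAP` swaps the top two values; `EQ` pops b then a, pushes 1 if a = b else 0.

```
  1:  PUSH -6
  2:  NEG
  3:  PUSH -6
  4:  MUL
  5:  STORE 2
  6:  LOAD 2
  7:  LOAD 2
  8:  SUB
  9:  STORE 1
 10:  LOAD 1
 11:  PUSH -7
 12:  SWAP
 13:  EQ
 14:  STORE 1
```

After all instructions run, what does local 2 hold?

PUSH -6 -> -6
NEG     -> 6
PUSH -6 -> 6 -6
MUL     -> -36
STORE 2 -> (empty)
LOAD 2  -> -36
LOAD 2  -> -36 -36
SUB     -> 0
STORE 1 -> (empty)
LOAD 1  -> 0
PUSH -7 -> 0 -7
SWAP    -> -7 0
EQ      -> 0
STORE 1 -> (empty)

-36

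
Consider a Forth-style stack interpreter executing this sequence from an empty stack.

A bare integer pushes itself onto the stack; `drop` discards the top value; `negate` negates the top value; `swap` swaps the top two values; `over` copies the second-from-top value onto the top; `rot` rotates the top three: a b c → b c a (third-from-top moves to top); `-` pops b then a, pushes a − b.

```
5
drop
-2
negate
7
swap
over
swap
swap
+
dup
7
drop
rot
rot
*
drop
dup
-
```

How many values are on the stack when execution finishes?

5      -> 5
drop   -> (empty)
-2     -> -2
negate -> 2
7      -> 2 7
swap   -> 7 2
over   -> 7 2 7
swap   -> 7 7 2
swap   -> 7 2 7
+      -> 7 9
dup    -> 7 9 9
7      -> 7 9 9 7
drop   -> 7 9 9
rot    -> 9 9 7
rot    -> 9 7 9
*      -> 9 63
drop   -> 9
dup    -> 9 9
-      -> 0

1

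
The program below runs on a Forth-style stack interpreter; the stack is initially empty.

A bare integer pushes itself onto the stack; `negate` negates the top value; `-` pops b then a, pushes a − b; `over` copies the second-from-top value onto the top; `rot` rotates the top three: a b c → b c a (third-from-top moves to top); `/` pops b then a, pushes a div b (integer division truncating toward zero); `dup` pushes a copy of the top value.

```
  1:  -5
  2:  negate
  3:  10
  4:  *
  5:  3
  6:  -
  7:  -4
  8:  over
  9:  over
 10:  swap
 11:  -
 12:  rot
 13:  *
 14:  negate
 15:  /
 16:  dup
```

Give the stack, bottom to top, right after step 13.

[-4, -2397]

-5      -5
negate  5
10      5 10
*       50
3       50 3
-       47
-4      47 -4
over    47 -4 47
over    47 -4 47 -4
swap    47 -4 -4 47
-       47 -4 -51
rot     -4 -51 47
*       -4 -2397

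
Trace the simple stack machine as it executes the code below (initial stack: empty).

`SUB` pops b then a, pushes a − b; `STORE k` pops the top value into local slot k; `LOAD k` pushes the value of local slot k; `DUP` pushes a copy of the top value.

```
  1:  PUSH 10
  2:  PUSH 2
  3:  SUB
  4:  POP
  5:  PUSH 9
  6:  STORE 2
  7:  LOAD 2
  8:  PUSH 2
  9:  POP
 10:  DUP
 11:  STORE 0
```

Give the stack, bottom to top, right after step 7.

PUSH 10 : 10
PUSH 2  : 10 2
SUB     : 8
POP     : (empty)
PUSH 9  : 9
STORE 2 : (empty)
LOAD 2  : 9

[9]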